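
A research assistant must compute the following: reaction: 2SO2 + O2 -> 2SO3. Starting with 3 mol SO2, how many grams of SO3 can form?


Mole ratio SO3:SO2 = 2:2
n(SO3) = 3 × 2/2 = 3.000 mol
mass = 3.000 × 80.07 = 240.21 g

240.21 g


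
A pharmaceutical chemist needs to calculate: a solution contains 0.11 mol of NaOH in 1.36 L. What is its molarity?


M = n/V = 0.11/1.36 = 0.081 mol/L

0.081 M


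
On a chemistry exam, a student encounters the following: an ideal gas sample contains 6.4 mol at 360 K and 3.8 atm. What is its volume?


PV = nRT  (R = 0.08206 L·atm/(mol·K))
V = nRT/P = 6.4×0.08206×360/3.8
= 49.754 L

49.754 L


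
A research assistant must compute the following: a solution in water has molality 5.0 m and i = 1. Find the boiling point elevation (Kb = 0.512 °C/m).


ΔTb = Kb × m × i
= 0.512 × 5.0 × 1
= 2.56 °C

2.56 °C


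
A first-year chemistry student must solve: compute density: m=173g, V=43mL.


ρ = mass/volume
= 173/43
= 4.023 g/mL

4.023 g/mL


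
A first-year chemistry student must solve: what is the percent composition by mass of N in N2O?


M(N2O) = 2×14.01 + 1×16.0 = 44.02 g/mol
Mass of N = 2 × 14.01 = 28.02 g/mol
% N = 28.02/44.02 × 100 = 63.65%

63.65%


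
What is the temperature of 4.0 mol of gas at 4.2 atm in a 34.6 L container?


PV = nRT  (R = 0.08206 L·atm/(mol·K))
T = PV/(nR) = 4.2×34.6/(4.0×0.08206)
= 145.32/0.328240
= 442.72 K

442.72 K


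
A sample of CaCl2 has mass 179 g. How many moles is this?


M(CaCl2) = 110.98 g/mol
n = mass/M = 179/110.98 = 1.6129 mol

1.6129 mol


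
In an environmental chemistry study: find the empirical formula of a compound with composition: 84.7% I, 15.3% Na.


Assume 100 g sample. Moles of each element:
  I: 84.7/126.9 = 0.667 mol
  Na: 15.3/22.99 = 0.666 mol
Divide by smallest (0.666):
  I: 0.667/0.666 = 1.0
  Na: 0.666/0.666 = 1.0
Empirical formula: NaI

NaI


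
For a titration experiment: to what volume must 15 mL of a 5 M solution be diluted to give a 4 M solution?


C1V1 = C2V2
5 × 15 = 4 × V2
V2 = 75/4 = 18.75 mL

18.75 mL


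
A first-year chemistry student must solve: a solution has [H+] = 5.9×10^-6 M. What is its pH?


pH = -log10([H+]) = -log10(5.9×10^-6)
= 6 - log10(5.9)
= 6 - 0.77
= 5.23

5.23


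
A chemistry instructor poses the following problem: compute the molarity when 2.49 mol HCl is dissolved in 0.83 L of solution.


M = n/V = 2.49/0.83 = 3.000 mol/L

3.000 M


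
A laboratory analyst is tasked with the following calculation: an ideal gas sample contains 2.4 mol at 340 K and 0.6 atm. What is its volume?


PV = nRT  (R = 0.08206 L·atm/(mol·K))
V = nRT/P = 2.4×0.08206×340/0.6
= 111.602 L

111.602 L


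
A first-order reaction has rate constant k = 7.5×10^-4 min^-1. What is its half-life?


t½ = ln2/k = 0.693147/(7.5×10^-4 min^-1)
= 924.2 min

924.2 min


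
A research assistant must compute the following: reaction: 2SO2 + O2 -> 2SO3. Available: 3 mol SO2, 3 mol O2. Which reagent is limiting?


Mole ratio available / coefficient:
  SO2: 3/2 = 1.500
  O2: 3/1 = 3.000
Smaller ratio is limiting.

SO2


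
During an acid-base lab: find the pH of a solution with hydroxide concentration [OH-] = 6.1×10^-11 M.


pOH = -log10([OH-]) = -log10(6.1×10^-11)
= 11 - log10(6.1) = 10.21
pH = 14 - pOH = 14 - 10.21 = 3.79

3.79


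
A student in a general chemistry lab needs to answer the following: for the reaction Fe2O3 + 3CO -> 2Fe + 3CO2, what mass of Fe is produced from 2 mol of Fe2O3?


Mole ratio Fe:Fe2O3 = 2:1
n(Fe) = 2 × 2/1 = 4.000 mol
mass = 4.000 × 55.85 = 223.4 g

223.4 g


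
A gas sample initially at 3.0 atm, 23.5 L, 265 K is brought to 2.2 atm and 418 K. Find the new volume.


P1V1/T1 = P2V2/T2
V2 = P1V1T2/(T1P2)
= 3.0×23.5×418/(265×2.2)
= 50.547 L

50.547 L


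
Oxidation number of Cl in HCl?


halide: -1
Oxidation number: -1

-1


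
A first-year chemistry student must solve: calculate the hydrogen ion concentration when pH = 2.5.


[H+] = 10^(-pH) = 10^(-2.5)
= 3.16×10^-3 M

3.16×10^-3 M


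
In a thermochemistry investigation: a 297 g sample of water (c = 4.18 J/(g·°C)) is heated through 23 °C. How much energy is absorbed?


q = mcΔT = 297 × 4.18 × 23
= 28553.58 J

28553.58 J


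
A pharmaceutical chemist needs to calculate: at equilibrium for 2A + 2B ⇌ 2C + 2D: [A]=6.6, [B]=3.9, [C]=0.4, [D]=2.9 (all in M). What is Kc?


Kc = [C]^2[D]^2/([A]^2[B]^2)
= (0.4^2 × 2.9^2)/(6.6^2 × 3.9^2)
= 1.3456/662.5476
= 0.002031

0.002031


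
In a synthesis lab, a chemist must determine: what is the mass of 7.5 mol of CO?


M(CO) = 28.01 g/mol
mass = n × M = 7.5 × 28.01 = 210.08 g

210.08 g


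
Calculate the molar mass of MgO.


M(MgO) = 1×24.31 + 1×16.0
= 24.31 + 16.0
= 40.31 g/mol

40.31 g/mol


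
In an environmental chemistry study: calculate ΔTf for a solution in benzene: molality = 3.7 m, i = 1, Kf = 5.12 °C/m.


ΔTf = Kf × m × i
= 5.12 × 3.7 × 1
= 18.944 °C

18.944 °C


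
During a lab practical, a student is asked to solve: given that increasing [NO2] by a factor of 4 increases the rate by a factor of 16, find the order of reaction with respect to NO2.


rate ∝ [NO2]^n
4^n = 16 → n = 2
Order in NO2: 2

2


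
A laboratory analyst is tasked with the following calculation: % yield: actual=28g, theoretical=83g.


% yield = actual/theoretical × 100
= 28/83 × 100
= 33.73%

33.73%


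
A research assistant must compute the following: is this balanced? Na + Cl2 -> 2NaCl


Equation: Na + Cl2 -> 2NaCl
Check atoms: Cl: 2=2, Na: 1≠2
Not balanced

No, not balanced


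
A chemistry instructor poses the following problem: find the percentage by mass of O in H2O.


M(H2O) = 2×1.008 + 1×16.0 = 18.016 g/mol
Mass of O = 1 × 16.0 = 16.00 g/mol
% O = 16.00/18.016 × 100 = 88.81%

88.81%


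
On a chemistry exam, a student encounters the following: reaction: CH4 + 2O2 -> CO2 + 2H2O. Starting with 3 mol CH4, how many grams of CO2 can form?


Mole ratio CO2:CH4 = 1:1
n(CO2) = 3 × 1/1 = 3.000 mol
mass = 3.000 × 44.01 = 132.03 g

132.03 g


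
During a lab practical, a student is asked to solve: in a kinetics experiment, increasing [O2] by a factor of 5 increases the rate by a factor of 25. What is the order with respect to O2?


rate ∝ [O2]^n
5^n = 25 → n = 2
Order in O2: 2

2


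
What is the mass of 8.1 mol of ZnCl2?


M(ZnCl2) = 136.28 g/mol
mass = n × M = 8.1 × 136.28 = 1103.87 g

1103.87 g


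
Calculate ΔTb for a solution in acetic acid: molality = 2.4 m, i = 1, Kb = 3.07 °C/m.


ΔTb = Kb × m × i
= 3.07 × 2.4 × 1
= 7.368 °C

7.368 °C


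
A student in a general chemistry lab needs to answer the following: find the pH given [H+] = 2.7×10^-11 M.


pH = -log10([H+]) = -log10(2.7×10^-11)
= 11 - log10(2.7)
= 11 - 0.43
= 10.57

10.57


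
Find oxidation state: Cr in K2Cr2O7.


2(+1) + 2x + 7(-2) = 0, so x = +6
Oxidation number: +6

+6


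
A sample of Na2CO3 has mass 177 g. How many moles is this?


M(Na2CO3) = 105.99 g/mol
n = mass/M = 177/105.99 = 1.67 mol

1.67 mol


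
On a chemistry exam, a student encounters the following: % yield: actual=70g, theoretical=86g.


% yield = actual/theoretical × 100
= 70/86 × 100
= 81.4%

81.4%


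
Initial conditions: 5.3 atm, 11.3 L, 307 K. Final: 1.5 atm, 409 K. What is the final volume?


P1V1/T1 = P2V2/T2
V2 = P1V1T2/(T1P2)
= 5.3×11.3×409/(307×1.5)
= 53.192 L

53.192 L


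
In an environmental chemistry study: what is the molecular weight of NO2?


M(NO2) = 1×14.01 + 2×16.0
= 14.01 + 32.0
= 46.01 g/mol

46.01 g/mol


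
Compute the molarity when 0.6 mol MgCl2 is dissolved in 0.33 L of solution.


M = n/V = 0.6/0.33 = 1.818 mol/L

1.818 M


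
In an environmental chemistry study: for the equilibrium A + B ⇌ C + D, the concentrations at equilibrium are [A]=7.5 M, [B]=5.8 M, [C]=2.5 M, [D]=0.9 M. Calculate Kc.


Kc = [C][D]/([A][B])
= (2.5^1 × 0.9^1)/(7.5^1 × 5.8^1)
= 2.25/43.5
= 0.05172

0.05172


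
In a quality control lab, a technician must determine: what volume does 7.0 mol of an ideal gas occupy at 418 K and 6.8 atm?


PV = nRT  (R = 0.08206 L·atm/(mol·K))
V = nRT/P = 7.0×0.08206×418/6.8
= 35.31 L

35.31 L


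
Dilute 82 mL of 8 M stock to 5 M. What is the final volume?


C1V1 = C2V2
8 × 82 = 5 × V2
V2 = 656/5 = 131.2 mL

131.2 mL


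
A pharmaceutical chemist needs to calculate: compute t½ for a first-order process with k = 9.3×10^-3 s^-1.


t½ = ln2/k = 0.693147/(9.3×10^-3 s^-1)
= 74.53 s

74.53 s


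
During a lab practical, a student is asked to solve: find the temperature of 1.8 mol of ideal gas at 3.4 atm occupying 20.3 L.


PV = nRT  (R = 0.08206 L·atm/(mol·K))
T = PV/(nR) = 3.4×20.3/(1.8×0.08206)
= 69.02/0.147708
= 467.27 K

467.27 K


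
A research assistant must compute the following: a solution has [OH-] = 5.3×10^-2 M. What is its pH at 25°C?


pOH = -log10([OH-]) = -log10(5.3×10^-2)
= 2 - log10(5.3) = 1.28
pH = 14 - pOH = 14 - 1.28 = 12.72

12.72


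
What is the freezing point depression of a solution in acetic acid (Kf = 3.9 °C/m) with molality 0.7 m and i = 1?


ΔTf = Kf × m × i
= 3.9 × 0.7 × 1
= 2.73 °C

2.73 °C


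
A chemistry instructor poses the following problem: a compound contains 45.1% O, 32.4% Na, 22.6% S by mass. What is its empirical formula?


Assume 100 g sample. Moles of each element:
  O: 45.1/16.0 = 2.819 mol
  Na: 32.4/22.99 = 1.409 mol
  S: 22.6/32.07 = 0.705 mol
Divide by smallest (0.705):
  O: 2.819/0.705 = 4.0
  Na: 1.409/0.705 = 2.0
  S: 0.705/0.705 = 1.0
Empirical formula: Na2SO4

Na2SO4


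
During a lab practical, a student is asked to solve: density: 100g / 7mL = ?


ρ = mass/volume
= 100/7
= 14.286 g/mL

14.286 g/mL


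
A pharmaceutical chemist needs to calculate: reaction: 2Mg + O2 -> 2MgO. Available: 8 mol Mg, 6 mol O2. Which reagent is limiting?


Mole ratio available / coefficient:
  Mg: 8/2 = 4.000
  O2: 6/1 = 6.000
Smaller ratio is limiting.

Mg


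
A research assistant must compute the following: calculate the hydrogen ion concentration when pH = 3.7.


[H+] = 10^(-pH) = 10^(-3.7)
= 2.0×10^-4 M

2.0×10^-4 M


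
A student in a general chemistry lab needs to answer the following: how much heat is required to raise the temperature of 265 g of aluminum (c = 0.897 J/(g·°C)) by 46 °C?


q = mcΔT = 265 × 0.897 × 46
= 10934.43 J

10934.43 J


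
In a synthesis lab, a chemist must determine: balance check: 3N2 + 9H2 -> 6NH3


Equation: 3N2 + 9H2 -> 6NH3
Check atoms: H: 18=18, N: 6=6
Balanced

Yes, balanced


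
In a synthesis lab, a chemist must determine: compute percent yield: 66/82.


% yield = actual/theoretical × 100
= 66/82 × 100
= 80.49%

80.49%


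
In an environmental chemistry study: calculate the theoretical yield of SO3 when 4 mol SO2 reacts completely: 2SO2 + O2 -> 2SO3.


Mole ratio SO3:SO2 = 2:2
n(SO3) = 4 × 2/2 = 4.000 mol
mass = 4.000 × 80.07 = 320.28 g

320.28 g


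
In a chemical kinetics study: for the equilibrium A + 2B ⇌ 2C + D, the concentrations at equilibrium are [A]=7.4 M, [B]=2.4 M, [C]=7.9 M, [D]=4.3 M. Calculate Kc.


Kc = [C]^2[D]/([A][B]^2)
= (7.9^2 × 4.3^1)/(7.4^1 × 2.4^2)
= 268.363/42.624
= 6.296

6.296


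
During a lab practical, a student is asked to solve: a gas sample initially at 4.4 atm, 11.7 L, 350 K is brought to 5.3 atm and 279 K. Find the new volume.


P1V1/T1 = P2V2/T2
V2 = P1V1T2/(T1P2)
= 4.4×11.7×279/(350×5.3)
= 7.743 L

7.743 L


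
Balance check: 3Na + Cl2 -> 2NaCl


Equation: 3Na + Cl2 -> 2NaCl
Check atoms: Cl: 2=2, Na: 3≠2
Not balanced

No, not balanced


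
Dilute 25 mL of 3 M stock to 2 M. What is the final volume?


C1V1 = C2V2
3 × 25 = 2 × V2
V2 = 75/2 = 37.5 mL

37.5 mL


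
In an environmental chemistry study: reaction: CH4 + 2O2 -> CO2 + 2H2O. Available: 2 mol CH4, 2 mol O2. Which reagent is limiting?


Mole ratio available / coefficient:
  CH4: 2/1 = 2.000
  O2: 2/2 = 1.000
Smaller ratio is limiting.

O2


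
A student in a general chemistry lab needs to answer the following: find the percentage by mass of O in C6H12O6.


M(C6H12O6) = 6×12.01 + 12×1.008 + 6×16.0 = 180.156 g/mol
Mass of O = 6 × 16.0 = 96.00 g/mol
% O = 96.00/180.156 × 100 = 53.29%

53.29%


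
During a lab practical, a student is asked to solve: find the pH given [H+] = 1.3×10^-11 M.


pH = -log10([H+]) = -log10(1.3×10^-11)
= 11 - log10(1.3)
= 11 - 0.11
= 10.89

10.89


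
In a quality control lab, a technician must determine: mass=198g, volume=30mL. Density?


ρ = mass/volume
= 198/30
= 6.6 g/mL

6.6 g/mL


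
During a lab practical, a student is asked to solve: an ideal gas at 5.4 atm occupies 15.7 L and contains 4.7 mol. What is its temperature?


PV = nRT  (R = 0.08206 L·atm/(mol·K))
T = PV/(nR) = 5.4×15.7/(4.7×0.08206)
= 84.78/0.385682
= 219.82 K

219.82 K


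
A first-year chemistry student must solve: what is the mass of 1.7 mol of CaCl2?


M(CaCl2) = 110.98 g/mol
mass = n × M = 1.7 × 110.98 = 188.67 g

188.67 g


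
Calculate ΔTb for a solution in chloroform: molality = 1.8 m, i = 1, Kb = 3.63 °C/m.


ΔTb = Kb × m × i
= 3.63 × 1.8 × 1
= 6.534 °C

6.534 °C


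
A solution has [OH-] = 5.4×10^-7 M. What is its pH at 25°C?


pOH = -log10([OH-]) = -log10(5.4×10^-7)
= 7 - log10(5.4) = 6.27
pH = 14 - pOH = 14 - 6.27 = 7.73

7.73


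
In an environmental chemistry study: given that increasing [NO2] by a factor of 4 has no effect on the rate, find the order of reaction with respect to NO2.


rate ∝ [NO2]^n
rate ∝ [NO2]^0
Order in NO2: 0

0


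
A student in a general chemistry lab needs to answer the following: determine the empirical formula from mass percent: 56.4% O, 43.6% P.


Assume 100 g sample. Moles of each element:
  O: 56.4/16.0 = 3.525 mol
  P: 43.6/30.97 = 1.408 mol
Divide by smallest (1.408):
  O: 3.525/1.408 = 2.5
  P: 1.408/1.408 = 1.0
Multiply all ratios by 2 to obtain whole numbers.
Empirical formula: P2O5

P2O5


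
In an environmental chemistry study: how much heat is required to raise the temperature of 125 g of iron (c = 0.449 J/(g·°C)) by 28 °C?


q = mcΔT = 125 × 0.449 × 28
= 1571.50 J

1571.50 J


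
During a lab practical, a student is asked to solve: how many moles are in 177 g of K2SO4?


M(K2SO4) = 174.27 g/mol
n = mass/M = 177/174.27 = 1.0157 mol

1.0157 mol


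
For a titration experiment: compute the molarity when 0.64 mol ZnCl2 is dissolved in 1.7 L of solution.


M = n/V = 0.64/1.7 = 0.376 mol/L

0.376 M


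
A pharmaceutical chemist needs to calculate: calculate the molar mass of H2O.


M(H2O) = 2×1.008 + 1×16.0
= 2.02 + 16.0
= 18.02 g/mol

18.02 g/mol


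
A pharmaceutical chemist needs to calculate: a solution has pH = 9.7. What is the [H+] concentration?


[H+] = 10^(-pH) = 10^(-9.7)
= 2.0×10^-10 M

2.0×10^-10 M


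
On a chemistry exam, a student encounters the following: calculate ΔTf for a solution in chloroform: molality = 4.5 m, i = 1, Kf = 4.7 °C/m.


ΔTf = Kf × m × i
= 4.7 × 4.5 × 1
= 21.15 °C

21.15 °C


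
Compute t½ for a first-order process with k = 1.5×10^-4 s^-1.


t½ = ln2/k = 0.693147/(1.5×10^-4 s^-1)
= 4621 s

4621 s


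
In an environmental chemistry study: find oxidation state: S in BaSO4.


(+2) + x + 4(-2) = 0, so x = +6
Oxidation number: +6

+6


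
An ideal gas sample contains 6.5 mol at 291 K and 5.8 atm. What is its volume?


PV = nRT  (R = 0.08206 L·atm/(mol·K))
V = nRT/P = 6.5×0.08206×291/5.8
= 26.761 L

26.761 L


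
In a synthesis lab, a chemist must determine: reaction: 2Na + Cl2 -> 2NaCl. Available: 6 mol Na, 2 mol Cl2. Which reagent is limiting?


Mole ratio available / coefficient:
  Na: 6/2 = 3.000
  Cl2: 2/1 = 2.000
Smaller ratio is limiting.

Cl2


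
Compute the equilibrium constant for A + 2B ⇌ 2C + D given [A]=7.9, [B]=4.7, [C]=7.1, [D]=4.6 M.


Kc = [C]^2[D]/([A][B]^2)
= (7.1^2 × 4.6^1)/(7.9^1 × 4.7^2)
= 231.886/174.511
= 1.329

1.329


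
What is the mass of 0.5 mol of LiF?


M(LiF) = 25.94 g/mol
mass = n × M = 0.5 × 25.94 = 12.97 g

12.97 g


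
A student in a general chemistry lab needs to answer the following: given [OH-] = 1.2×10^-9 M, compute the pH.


pOH = -log10([OH-]) = -log10(1.2×10^-9)
= 9 - log10(1.2) = 8.92
pH = 14 - pOH = 14 - 8.92 = 5.08

5.08


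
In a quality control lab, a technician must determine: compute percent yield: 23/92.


% yield = actual/theoretical × 100
= 23/92 × 100
= 25.0%

25.0%


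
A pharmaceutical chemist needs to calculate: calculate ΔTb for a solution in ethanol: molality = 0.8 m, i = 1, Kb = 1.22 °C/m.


ΔTb = Kb × m × i
= 1.22 × 0.8 × 1
= 0.976 °C

0.976 °C


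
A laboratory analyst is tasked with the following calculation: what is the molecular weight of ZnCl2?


M(ZnCl2) = 1×65.38 + 2×35.45
= 65.38 + 70.9
= 136.28 g/mol

136.28 g/mol


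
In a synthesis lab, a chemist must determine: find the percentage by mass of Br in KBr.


M(KBr) = 1×39.1 + 1×79.9 = 119.00 g/mol
Mass of Br = 1 × 79.9 = 79.90 g/mol
% Br = 79.90/119.00 × 100 = 67.14%

67.14%


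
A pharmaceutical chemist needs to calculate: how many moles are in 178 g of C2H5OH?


M(C2H5OH) = 46.07 g/mol
n = mass/M = 178/46.07 = 3.8637 mol

3.8637 mol


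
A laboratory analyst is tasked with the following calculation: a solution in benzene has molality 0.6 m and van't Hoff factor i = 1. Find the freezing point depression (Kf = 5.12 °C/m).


ΔTf = Kf × m × i
= 5.12 × 0.6 × 1
= 3.072 °C

3.072 °C


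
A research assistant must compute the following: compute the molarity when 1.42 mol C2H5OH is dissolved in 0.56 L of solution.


M = n/V = 1.42/0.56 = 2.536 mol/L

2.536 M


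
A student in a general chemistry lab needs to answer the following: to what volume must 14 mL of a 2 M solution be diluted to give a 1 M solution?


C1V1 = C2V2
2 × 14 = 1 × V2
V2 = 28/1 = 28.0 mL

28.0 mL


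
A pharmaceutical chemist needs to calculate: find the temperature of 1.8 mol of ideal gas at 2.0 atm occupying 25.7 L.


PV = nRT  (R = 0.08206 L·atm/(mol·K))
T = PV/(nR) = 2.0×25.7/(1.8×0.08206)
= 51.40/0.147708
= 347.98 K

347.98 K


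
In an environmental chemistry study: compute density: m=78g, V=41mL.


ρ = mass/volume
= 78/41
= 1.902 g/mL

1.902 g/mL


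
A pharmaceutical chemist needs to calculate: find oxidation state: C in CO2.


x + 2(-2) = 0, so x = +4
Oxidation number: +4

+4


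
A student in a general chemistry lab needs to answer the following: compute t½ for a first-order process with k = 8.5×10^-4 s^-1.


t½ = ln2/k = 0.693147/(8.5×10^-4 s^-1)
= 815.5 s

815.5 s


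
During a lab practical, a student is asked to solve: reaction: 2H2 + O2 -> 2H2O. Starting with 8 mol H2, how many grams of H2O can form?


Mole ratio H2O:H2 = 2:2
n(H2O) = 8 × 2/2 = 8.000 mol
mass = 8.000 × 18.02 = 144.16 g

144.16 g


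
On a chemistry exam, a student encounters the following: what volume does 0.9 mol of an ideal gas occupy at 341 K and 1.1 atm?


PV = nRT  (R = 0.08206 L·atm/(mol·K))
V = nRT/P = 0.9×0.08206×341/1.1
= 22.895 L

22.895 L


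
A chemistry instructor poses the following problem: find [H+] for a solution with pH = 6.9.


[H+] = 10^(-pH) = 10^(-6.9)
= 1.26×10^-7 M

1.26×10^-7 M


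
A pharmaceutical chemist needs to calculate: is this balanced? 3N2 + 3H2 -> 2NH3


Equation: 3N2 + 3H2 -> 2NH3
Check atoms: H: 6=6, N: 6≠2
Not balanced

No, not balanced


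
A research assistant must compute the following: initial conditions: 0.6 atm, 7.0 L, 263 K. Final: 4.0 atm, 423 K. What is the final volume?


P1V1/T1 = P2V2/T2
V2 = P1V1T2/(T1P2)
= 0.6×7.0×423/(263×4.0)
= 1.689 L

1.689 L


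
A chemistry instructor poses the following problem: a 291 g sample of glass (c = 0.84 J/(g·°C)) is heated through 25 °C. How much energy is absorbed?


q = mcΔT = 291 × 0.84 × 25
= 6111.00 J

6111.00 J


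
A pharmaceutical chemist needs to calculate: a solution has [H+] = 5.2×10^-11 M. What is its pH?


pH = -log10([H+]) = -log10(5.2×10^-11)
= 11 - log10(5.2)
= 11 - 0.72
= 10.28

10.28


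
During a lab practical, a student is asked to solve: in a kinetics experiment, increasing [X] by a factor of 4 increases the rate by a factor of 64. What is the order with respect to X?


rate ∝ [X]^n
4^n = 64 → n = 3
Order in X: 3

3


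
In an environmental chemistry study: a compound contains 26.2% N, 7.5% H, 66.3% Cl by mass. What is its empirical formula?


Assume 100 g sample. Moles of each element:
  N: 26.2/14.01 = 1.87 mol
  H: 7.5/1.008 = 7.44 mol
  Cl: 66.3/35.45 = 1.87 mol
Divide by smallest (1.87):
  N: 1.87/1.87 = 1.0
  H: 7.44/1.87 = 3.98
  Cl: 1.87/1.87 = 1.0
Empirical formula: NH4Cl

NH4Cl


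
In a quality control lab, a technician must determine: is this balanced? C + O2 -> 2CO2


Equation: C + O2 -> 2CO2
Check atoms: C: 1≠2, O: 2≠4
Not balanced

No, not balanced


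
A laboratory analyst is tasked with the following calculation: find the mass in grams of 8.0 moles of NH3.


M(NH3) = 17.03 g/mol
mass = n × M = 8.0 × 17.03 = 136.24 g

136.24 g


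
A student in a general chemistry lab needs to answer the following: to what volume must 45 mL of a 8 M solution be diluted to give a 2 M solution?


C1V1 = C2V2
8 × 45 = 2 × V2
V2 = 360/2 = 180.0 mL

180.0 mL


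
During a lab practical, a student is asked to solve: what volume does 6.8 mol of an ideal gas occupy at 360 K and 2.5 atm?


PV = nRT  (R = 0.08206 L·atm/(mol·K))
V = nRT/P = 6.8×0.08206×360/2.5
= 80.353 L

80.353 L


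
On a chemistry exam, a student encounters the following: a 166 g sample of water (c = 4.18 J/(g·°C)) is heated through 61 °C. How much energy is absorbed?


q = mcΔT = 166 × 4.18 × 61
= 42326.68 J

42326.68 J


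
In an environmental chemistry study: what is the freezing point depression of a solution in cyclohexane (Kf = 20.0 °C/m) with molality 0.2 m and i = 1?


ΔTf = Kf × m × i
= 20.0 × 0.2 × 1
= 4.0 °C

4.0 °C


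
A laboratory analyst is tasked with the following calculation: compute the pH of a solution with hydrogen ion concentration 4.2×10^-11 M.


pH = -log10([H+]) = -log10(4.2×10^-11)
= 11 - log10(4.2)
= 11 - 0.62
= 10.38

10.38


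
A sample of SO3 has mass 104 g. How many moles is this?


M(SO3) = 80.07 g/mol
n = mass/M = 104/80.07 = 1.2989 mol

1.2989 mol


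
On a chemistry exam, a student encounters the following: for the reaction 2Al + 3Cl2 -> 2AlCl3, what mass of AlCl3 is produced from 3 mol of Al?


Mole ratio AlCl3:Al = 2:2
n(AlCl3) = 3 × 2/2 = 3.000 mol
mass = 3.000 × 133.33 = 399.99 g

399.99 g


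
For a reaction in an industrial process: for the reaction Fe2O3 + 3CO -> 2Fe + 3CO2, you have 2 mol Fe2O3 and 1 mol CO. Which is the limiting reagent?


Mole ratio available / coefficient:
  Fe2O3: 2/1 = 2.000
  CO: 1/3 = 0.333
Smaller ratio is limiting.

CO


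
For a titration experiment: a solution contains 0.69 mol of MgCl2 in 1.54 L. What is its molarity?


M = n/V = 0.69/1.54 = 0.448 mol/L

0.448 M


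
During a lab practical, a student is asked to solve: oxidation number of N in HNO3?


(+1) + x + 3(-2) = 0, so x = +5
Oxidation number: +5

+5


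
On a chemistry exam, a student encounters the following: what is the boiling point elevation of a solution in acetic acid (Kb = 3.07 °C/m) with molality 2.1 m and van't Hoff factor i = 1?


ΔTb = Kb × m × i
= 3.07 × 2.1 × 1
= 6.447 °C

6.447 °C


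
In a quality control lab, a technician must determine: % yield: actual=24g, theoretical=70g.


% yield = actual/theoretical × 100
= 24/70 × 100
= 34.29%

34.29%


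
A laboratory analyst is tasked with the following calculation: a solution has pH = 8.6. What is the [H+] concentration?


[H+] = 10^(-pH) = 10^(-8.6)
= 2.51×10^-9 M

2.51×10^-9 M


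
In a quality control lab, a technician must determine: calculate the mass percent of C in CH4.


M(CH4) = 1×12.01 + 4×1.008 = 16.042 g/mol
Mass of C = 1 × 12.01 = 12.01 g/mol
% C = 12.01/16.042 × 100 = 74.87%

74.87%


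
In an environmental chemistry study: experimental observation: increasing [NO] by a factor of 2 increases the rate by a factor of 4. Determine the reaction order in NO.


rate ∝ [NO]^n
2^n = 4 → n = 2
Order in NO: 2

2


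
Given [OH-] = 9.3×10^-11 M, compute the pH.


pOH = -log10([OH-]) = -log10(9.3×10^-11)
= 11 - log10(9.3) = 10.03
pH = 14 - pOH = 14 - 10.03 = 3.97

3.97


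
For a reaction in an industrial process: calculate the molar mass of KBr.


M(KBr) = 1×39.1 + 1×79.9
= 39.1 + 79.9
= 119.0 g/mol

119.0 g/mol


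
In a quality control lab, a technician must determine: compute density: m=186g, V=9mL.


ρ = mass/volume
= 186/9
= 20.667 g/mL

20.667 g/mL


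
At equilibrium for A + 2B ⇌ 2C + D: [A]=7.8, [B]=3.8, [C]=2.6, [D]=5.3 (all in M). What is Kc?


Kc = [C]^2[D]/([A][B]^2)
= (2.6^2 × 5.3^1)/(7.8^1 × 3.8^2)
= 35.828/112.632
= 0.3181

0.3181


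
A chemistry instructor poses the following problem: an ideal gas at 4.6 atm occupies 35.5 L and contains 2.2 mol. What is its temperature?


PV = nRT  (R = 0.08206 L·atm/(mol·K))
T = PV/(nR) = 4.6×35.5/(2.2×0.08206)
= 163.30/0.180532
= 904.55 K

904.55 K


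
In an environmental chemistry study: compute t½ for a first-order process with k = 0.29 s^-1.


t½ = ln2/k = 0.693147/(0.29 s^-1)
= 2.390 s

2.390 s


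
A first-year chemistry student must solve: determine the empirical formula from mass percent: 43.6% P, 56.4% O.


Assume 100 g sample. Moles of each element:
  P: 43.6/30.97 = 1.408 mol
  O: 56.4/16.0 = 3.525 mol
Divide by smallest (1.408):
  P: 1.408/1.408 = 1.0
  O: 3.525/1.408 = 2.5
Multiply all ratios by 2 to obtain whole numbers.
Empirical formula: P2O5

P2O5


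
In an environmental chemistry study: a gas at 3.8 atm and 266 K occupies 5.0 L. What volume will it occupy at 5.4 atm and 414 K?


P1V1/T1 = P2V2/T2
V2 = P1V1T2/(T1P2)
= 3.8×5.0×414/(266×5.4)
= 5.476 L

5.476 L


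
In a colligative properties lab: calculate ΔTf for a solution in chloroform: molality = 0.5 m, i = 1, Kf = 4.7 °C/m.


ΔTf = Kf × m × i
= 4.7 × 0.5 × 1
= 2.35 °C

2.35 °C


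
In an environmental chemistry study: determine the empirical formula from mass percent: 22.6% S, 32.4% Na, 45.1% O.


Assume 100 g sample. Moles of each element:
  S: 22.6/32.07 = 0.705 mol
  Na: 32.4/22.99 = 1.409 mol
  O: 45.1/16.0 = 2.819 mol
Divide by smallest (0.705):
  S: 0.705/0.705 = 1.0
  Na: 1.409/0.705 = 2.0
  O: 2.819/0.705 = 4.0
Empirical formula: Na2SO4

Na2SO4


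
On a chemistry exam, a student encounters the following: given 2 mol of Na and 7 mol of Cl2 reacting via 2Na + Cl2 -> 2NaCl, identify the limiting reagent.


Mole ratio available / coefficient:
  Na: 2/2 = 1.000
  Cl2: 7/1 = 7.000
Smaller ratio is limiting.

Na


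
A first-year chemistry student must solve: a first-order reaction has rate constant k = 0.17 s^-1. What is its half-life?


t½ = ln2/k = 0.693147/(0.17 s^-1)
= 4.077 s

4.077 s


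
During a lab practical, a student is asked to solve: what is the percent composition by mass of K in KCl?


M(KCl) = 1×39.1 + 1×35.45 = 74.55 g/mol
Mass of K = 1 × 39.1 = 39.10 g/mol
% K = 39.10/74.55 × 100 = 52.45%

52.45%


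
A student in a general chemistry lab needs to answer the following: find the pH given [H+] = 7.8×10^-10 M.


pH = -log10([H+]) = -log10(7.8×10^-10)
= 10 - log10(7.8)
= 10 - 0.89
= 9.11

9.11


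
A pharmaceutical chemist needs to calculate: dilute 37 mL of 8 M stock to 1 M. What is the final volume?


C1V1 = C2V2
8 × 37 = 1 × V2
V2 = 296/1 = 296.0 mL

296.0 mL


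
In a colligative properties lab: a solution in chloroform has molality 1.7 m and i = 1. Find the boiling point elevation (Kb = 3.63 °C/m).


ΔTb = Kb × m × i
= 3.63 × 1.7 × 1
= 6.171 °C

6.171 °C


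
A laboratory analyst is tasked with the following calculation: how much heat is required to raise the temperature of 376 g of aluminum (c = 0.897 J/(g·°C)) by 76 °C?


q = mcΔT = 376 × 0.897 × 76
= 25632.67 J

25632.67 J


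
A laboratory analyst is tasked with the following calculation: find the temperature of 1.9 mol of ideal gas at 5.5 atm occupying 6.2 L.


PV = nRT  (R = 0.08206 L·atm/(mol·K))
T = PV/(nR) = 5.5×6.2/(1.9×0.08206)
= 34.10/0.155914
= 218.71 K

218.71 K


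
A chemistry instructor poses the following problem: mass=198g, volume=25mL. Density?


ρ = mass/volume
= 198/25
= 7.92 g/mL

7.92 g/mL


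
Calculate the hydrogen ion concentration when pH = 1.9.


[H+] = 10^(-pH) = 10^(-1.9)
= 1.26×10^-2 M

1.26×10^-2 M


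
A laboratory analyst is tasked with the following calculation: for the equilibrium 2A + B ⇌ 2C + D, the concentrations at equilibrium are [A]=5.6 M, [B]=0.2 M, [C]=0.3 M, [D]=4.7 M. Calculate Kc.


Kc = [C]^2[D]/([A]^2[B])
= (0.3^2 × 4.7^1)/(5.6^2 × 0.2^1)
= 0.423/6.272
= 0.06744

0.06744


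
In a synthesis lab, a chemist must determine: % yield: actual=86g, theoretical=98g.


% yield = actual/theoretical × 100
= 86/98 × 100
= 87.76%

87.76%


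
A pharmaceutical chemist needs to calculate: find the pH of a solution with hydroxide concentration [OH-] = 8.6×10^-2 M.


pOH = -log10([OH-]) = -log10(8.6×10^-2)
= 2 - log10(8.6) = 1.07
pH = 14 - pOH = 14 - 1.07 = 12.93

12.93


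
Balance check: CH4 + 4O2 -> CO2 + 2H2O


Equation: CH4 + 4O2 -> CO2 + 2H2O
Check atoms: C: 1=1, H: 4=4, O: 8≠4
Not balanced

No, not balanced


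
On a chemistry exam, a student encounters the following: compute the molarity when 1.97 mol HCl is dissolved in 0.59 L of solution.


M = n/V = 1.97/0.59 = 3.339 mol/L

3.339 M


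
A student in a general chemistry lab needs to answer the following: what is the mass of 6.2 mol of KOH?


M(KOH) = 56.11 g/mol
mass = n × M = 6.2 × 56.11 = 347.88 g

347.88 g


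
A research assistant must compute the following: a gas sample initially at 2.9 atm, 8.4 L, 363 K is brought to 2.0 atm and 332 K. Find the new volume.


P1V1/T1 = P2V2/T2
V2 = P1V1T2/(T1P2)
= 2.9×8.4×332/(363×2.0)
= 11.14 L

11.14 L


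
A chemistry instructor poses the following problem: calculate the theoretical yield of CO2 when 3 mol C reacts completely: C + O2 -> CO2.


Mole ratio CO2:C = 1:1
n(CO2) = 3 × 1/1 = 3.000 mol
mass = 3.000 × 44.01 = 132.03 g

132.03 g


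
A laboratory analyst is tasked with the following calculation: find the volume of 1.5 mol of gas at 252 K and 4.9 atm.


PV = nRT  (R = 0.08206 L·atm/(mol·K))
V = nRT/P = 1.5×0.08206×252/4.9
= 6.33 L

6.33 L


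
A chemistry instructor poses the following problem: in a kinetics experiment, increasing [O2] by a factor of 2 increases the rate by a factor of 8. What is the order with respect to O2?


rate ∝ [O2]^n
2^n = 8 → n = 3
Order in O2: 3

3


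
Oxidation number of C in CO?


x + (-2) = 0, so x = +2
Oxidation number: +2

+2


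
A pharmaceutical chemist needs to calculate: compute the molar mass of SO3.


M(SO3) = 1×32.07 + 3×16.0
= 32.07 + 48.0
= 80.07 g/mol

80.07 g/mol


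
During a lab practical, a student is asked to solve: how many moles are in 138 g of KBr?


M(KBr) = 119.0 g/mol
n = mass/M = 138/119.0 = 1.1597 mol

1.1597 mol


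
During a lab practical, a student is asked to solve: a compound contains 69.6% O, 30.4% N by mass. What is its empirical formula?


Assume 100 g sample. Moles of each element:
  O: 69.6/16.0 = 4.35 mol
  N: 30.4/14.01 = 2.17 mol
Divide by smallest (2.17):
  O: 4.35/2.17 = 2.0
  N: 2.17/2.17 = 1.0
Empirical formula: NO2

NO2


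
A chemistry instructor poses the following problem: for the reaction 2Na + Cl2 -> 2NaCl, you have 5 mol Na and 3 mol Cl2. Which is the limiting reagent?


Mole ratio available / coefficient:
  Na: 5/2 = 2.500
  Cl2: 3/1 = 3.000
Smaller ratio is limiting.

Na


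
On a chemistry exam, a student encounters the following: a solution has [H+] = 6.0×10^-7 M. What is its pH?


pH = -log10([H+]) = -log10(6.0×10^-7)
= 7 - log10(6.0)
= 7 - 0.78
= 6.22

6.22


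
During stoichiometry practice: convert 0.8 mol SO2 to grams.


M(SO2) = 64.07 g/mol
mass = n × M = 0.8 × 64.07 = 51.26 g

51.26 g


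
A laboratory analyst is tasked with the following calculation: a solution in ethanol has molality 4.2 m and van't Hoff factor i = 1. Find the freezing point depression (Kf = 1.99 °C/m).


ΔTf = Kf × m × i
= 1.99 × 4.2 × 1
= 8.358 °C

8.358 °C


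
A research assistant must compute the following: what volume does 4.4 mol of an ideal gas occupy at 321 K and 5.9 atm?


PV = nRT  (R = 0.08206 L·atm/(mol·K))
V = nRT/P = 4.4×0.08206×321/5.9
= 19.644 L

19.644 L


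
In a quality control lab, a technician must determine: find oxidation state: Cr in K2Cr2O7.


2(+1) + 2x + 7(-2) = 0, so x = +6
Oxidation number: +6

+6


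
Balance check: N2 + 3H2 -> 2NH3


Equation: N2 + 3H2 -> 2NH3
Check atoms: H: 6=6, N: 2=2
Balanced

Yes, balanced


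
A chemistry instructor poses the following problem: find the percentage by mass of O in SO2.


M(SO2) = 1×32.07 + 2×16.0 = 64.07 g/mol
Mass of O = 2 × 16.0 = 32.00 g/mol
% O = 32.00/64.07 × 100 = 49.95%

49.95%


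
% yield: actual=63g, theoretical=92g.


% yield = actual/theoretical × 100
= 63/92 × 100
= 68.48%

68.48%


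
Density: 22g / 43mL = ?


ρ = mass/volume
= 22/43
= 0.512 g/mL

0.512 g/mL


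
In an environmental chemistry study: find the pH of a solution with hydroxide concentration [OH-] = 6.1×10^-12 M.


pOH = -log10([OH-]) = -log10(6.1×10^-12)
= 12 - log10(6.1) = 11.21
pH = 14 - pOH = 14 - 11.21 = 2.79

2.79


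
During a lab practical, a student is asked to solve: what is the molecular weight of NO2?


M(NO2) = 1×14.01 + 2×16.0
= 14.01 + 32.0
= 46.01 g/mol

46.01 g/mol


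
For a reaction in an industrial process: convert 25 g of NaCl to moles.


M(NaCl) = 58.44 g/mol
n = mass/M = 25/58.44 = 0.4278 mol

0.4278 mol


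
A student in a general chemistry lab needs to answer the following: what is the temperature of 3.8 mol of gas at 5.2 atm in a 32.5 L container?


PV = nRT  (R = 0.08206 L·atm/(mol·K))
T = PV/(nR) = 5.2×32.5/(3.8×0.08206)
= 169.00/0.311828
= 541.97 K

541.97 K


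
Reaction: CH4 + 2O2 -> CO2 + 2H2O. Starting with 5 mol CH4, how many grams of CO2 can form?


Mole ratio CO2:CH4 = 1:1
n(CO2) = 5 × 1/1 = 5.000 mol
mass = 5.000 × 44.01 = 220.05 g

220.05 g


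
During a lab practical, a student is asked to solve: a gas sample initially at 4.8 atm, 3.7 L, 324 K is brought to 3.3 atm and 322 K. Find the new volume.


P1V1/T1 = P2V2/T2
V2 = P1V1T2/(T1P2)
= 4.8×3.7×322/(324×3.3)
= 5.349 L

5.349 L


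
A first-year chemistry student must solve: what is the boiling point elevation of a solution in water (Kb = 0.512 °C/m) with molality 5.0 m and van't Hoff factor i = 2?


ΔTb = Kb × m × i
= 0.512 × 5.0 × 2
= 5.12 °C

5.12 °C


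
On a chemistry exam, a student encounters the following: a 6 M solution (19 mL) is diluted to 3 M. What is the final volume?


C1V1 = C2V2
6 × 19 = 3 × V2
V2 = 114/3 = 38.0 mL

38.0 mL


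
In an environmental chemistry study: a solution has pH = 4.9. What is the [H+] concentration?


[H+] = 10^(-pH) = 10^(-4.9)
= 1.26×10^-5 M

1.26×10^-5 M


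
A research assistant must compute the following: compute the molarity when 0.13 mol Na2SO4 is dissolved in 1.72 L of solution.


M = n/V = 0.13/1.72 = 0.076 mol/L

0.076 M


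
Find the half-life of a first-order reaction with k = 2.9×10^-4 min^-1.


t½ = ln2/k = 0.693147/(2.9×10^-4 min^-1)
= 2390 min

2390 min


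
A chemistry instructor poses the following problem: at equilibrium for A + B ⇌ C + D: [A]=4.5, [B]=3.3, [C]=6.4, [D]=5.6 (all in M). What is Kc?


Kc = [C][D]/([A][B])
= (6.4^1 × 5.6^1)/(4.5^1 × 3.3^1)
= 35.84/14.85
= 2.413

2.413


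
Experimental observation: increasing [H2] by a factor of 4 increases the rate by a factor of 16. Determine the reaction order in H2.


rate ∝ [H2]^n
4^n = 16 → n = 2
Order in H2: 2

2


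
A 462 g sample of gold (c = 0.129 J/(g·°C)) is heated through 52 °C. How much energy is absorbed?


q = mcΔT = 462 × 0.129 × 52
= 3099.10 J

3099.10 J


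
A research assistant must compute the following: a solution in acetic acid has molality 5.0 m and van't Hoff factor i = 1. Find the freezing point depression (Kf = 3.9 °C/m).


ΔTf = Kf × m × i
= 3.9 × 5.0 × 1
= 19.5 °C

19.5 °C


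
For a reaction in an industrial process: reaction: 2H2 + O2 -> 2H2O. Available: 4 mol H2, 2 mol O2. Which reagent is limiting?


Mole ratio available / coefficient:
  H2: 4/2 = 2.000
  O2: 2/1 = 2.000
Smaller ratio is limiting.

neither (stoichiometric); H2 and O2 are fully consumed


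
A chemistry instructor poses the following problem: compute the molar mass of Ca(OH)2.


M(Ca(OH)2) = 1×40.08 + 2×16.0 + 2×1.008
= 40.08 + 32.0 + 2.02
= 74.1 g/mol

74.1 g/mol


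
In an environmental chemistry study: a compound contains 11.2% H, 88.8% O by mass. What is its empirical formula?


Assume 100 g sample. Moles of each element:
  H: 11.2/1.008 = 11.111 mol
  O: 88.8/16.0 = 5.55 mol
Divide by smallest (5.55):
  H: 11.111/5.55 = 2.0
  O: 5.55/5.55 = 1.0
Empirical formula: H2O

H2O


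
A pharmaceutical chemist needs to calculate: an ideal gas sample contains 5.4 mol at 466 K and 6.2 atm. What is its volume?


PV = nRT  (R = 0.08206 L·atm/(mol·K))
V = nRT/P = 5.4×0.08206×466/6.2
= 33.306 L

33.306 L


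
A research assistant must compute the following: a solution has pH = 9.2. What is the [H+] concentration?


[H+] = 10^(-pH) = 10^(-9.2)
= 6.31×10^-10 M

6.31×10^-10 M


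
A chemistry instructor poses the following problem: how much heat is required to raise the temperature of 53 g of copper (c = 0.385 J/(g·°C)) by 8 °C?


q = mcΔT = 53 × 0.385 × 8
= 163.24 J

163.24 J


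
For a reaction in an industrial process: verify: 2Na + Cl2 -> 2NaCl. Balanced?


Equation: 2Na + Cl2 -> 2NaCl
Check atoms: Cl: 2=2, Na: 2=2
Balanced

Yes, balanced


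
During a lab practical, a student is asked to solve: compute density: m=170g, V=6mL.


ρ = mass/volume
= 170/6
= 28.333 g/mL

28.333 g/mL


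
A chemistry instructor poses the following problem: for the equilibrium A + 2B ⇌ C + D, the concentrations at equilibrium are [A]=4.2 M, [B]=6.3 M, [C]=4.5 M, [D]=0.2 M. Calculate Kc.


Kc = [C][D]/([A][B]^2)
= (4.5^1 × 0.2^1)/(4.2^1 × 6.3^2)
= 0.9/166.698
= 0.005399

0.005399


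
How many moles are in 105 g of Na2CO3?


M(Na2CO3) = 105.99 g/mol
n = mass/M = 105/105.99 = 0.9907 mol

0.9907 mol


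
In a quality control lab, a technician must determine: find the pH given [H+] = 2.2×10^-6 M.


pH = -log10([H+]) = -log10(2.2×10^-6)
= 6 - log10(2.2)
= 6 - 0.34
= 5.66

5.66


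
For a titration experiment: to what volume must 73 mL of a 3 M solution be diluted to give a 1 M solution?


C1V1 = C2V2
3 × 73 = 1 × V2
V2 = 219/1 = 219.0 mL

219.0 mL


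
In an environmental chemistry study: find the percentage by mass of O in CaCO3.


M(CaCO3) = 1×40.08 + 1×12.01 + 3×16.0 = 100.09 g/mol
Mass of O = 3 × 16.0 = 48.00 g/mol
% O = 48.00/100.09 × 100 = 47.96%

47.96%


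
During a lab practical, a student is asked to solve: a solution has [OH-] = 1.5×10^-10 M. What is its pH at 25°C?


pOH = -log10([OH-]) = -log10(1.5×10^-10)
= 10 - log10(1.5) = 9.82
pH = 14 - pOH = 14 - 9.82 = 4.18

4.18
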